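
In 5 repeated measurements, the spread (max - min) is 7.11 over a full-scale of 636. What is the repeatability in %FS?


Repeatability = (spread / full scale) * 100%.
R = (7.11 / 636) * 100
R = 1.118 %FS

1.118 %FS


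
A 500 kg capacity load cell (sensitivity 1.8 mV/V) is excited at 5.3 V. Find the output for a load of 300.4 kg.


Vout = rated_output * Vex * (load / capacity).
Vout = 1.8 * 5.3 * (300.4 / 500)
Vout = 1.8 * 5.3 * 0.6008
Vout = 5.732 mV

5.732 mV


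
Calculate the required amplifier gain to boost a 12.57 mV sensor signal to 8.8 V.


Gain = Vout / Vin (converting to same units).
G = 8.8 V / 12.57 mV
G = 8800.0 mV / 12.57 mV
G = 700.08

700.08


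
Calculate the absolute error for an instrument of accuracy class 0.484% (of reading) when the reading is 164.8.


Absolute error = (accuracy% / 100) * reading.
Error = (0.484 / 100) * 164.8
Error = 0.00484 * 164.8
Error = 0.7976

0.7976


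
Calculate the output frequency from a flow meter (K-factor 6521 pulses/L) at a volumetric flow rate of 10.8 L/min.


Frequency = K * Q / 60 (converting L/min to L/s).
f = 6521 * 10.8 / 60
f = 70426.8 / 60
f = 1173.78 Hz

1173.78 Hz


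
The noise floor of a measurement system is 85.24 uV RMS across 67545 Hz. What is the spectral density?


Noise spectral density = Vrms / sqrt(BW).
NSD = 85.24 / sqrt(67545)
NSD = 85.24 / 259.8942
NSD = 0.328 uV/sqrt(Hz)

0.328 uV/sqrt(Hz)


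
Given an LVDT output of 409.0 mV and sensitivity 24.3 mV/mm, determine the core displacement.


Displacement = Vout / sensitivity.
d = 409.0 / 24.3
d = 16.831 mm

16.831 mm


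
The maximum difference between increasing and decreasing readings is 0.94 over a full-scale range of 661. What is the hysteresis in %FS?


Hysteresis = (max difference / full scale) * 100%.
H = (0.94 / 661) * 100
H = 0.142 %FS

0.142 %FS


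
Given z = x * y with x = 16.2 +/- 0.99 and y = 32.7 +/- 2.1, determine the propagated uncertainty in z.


For a product z = x*y, the relative uncertainty is:
uz/z = sqrt((ux/x)^2 + (uy/y)^2)
Relative uncertainties: ux/x = 0.99/16.2 = 0.061111
uy/y = 2.1/32.7 = 0.06422
z = 16.2 * 32.7 = 529.7
uz = 529.7 * sqrt(0.061111^2 + 0.06422^2) = 46.961

46.961


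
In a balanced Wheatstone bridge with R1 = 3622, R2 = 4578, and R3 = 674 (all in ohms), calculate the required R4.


At balance: R1*R4 = R2*R3, so R4 = R2*R3/R1.
R4 = 4578 * 674 / 3622
R4 = 3085572 / 3622
R4 = 851.9 ohm

851.9 ohm


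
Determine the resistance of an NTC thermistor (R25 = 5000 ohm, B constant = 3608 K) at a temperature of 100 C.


NTC thermistor equation: Rt = R25 * exp(B * (1/T - 1/T25)).
T in Kelvin: 373.15 K, T25 = 298.15 K
1/T - 1/T25 = 1/373.15 - 1/298.15 = -0.00067413
B * (1/T - 1/T25) = 3608 * -0.00067413 = -2.4323
Rt = 5000 * exp(-2.4323) = 439.2 ohm

439.2 ohm


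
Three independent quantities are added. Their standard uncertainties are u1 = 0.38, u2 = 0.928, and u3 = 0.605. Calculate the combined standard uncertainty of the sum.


For a sum of independent quantities, uc = sqrt(u1^2 + u2^2 + u3^2).
uc = sqrt(0.38^2 + 0.928^2 + 0.605^2)
uc = sqrt(0.1444 + 0.861184 + 0.366025)
uc = 1.1712

1.1712


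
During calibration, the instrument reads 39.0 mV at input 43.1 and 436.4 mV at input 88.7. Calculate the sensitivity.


Sensitivity = (y2 - y1) / (x2 - x1).
S = (436.4 - 39.0) / (88.7 - 43.1)
S = 397.4 / 45.6
S = 8.7149 mV/unit

8.7149 mV/unit


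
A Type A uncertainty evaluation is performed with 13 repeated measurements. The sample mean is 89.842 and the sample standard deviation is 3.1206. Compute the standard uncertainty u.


The standard uncertainty for Type A evaluation is u = s / sqrt(n).
u = 3.1206 / sqrt(13)
u = 3.1206 / 3.6056
u = 0.8655

0.8655


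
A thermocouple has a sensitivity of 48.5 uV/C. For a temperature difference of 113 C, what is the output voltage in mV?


The thermocouple output V = sensitivity * dT.
V = 48.5 uV/C * 113 C
V = 5480.5 uV
V = 5.481 mV

5.481 mV


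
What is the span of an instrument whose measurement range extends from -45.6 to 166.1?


Span = upper range - lower range.
Span = 166.1 - (-45.6)
Span = 211.7

211.7


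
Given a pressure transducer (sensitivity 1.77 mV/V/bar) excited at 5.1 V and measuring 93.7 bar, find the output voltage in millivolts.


Output = sensitivity * Vex * P.
Vout = 1.77 * 5.1 * 93.7
Vout = 9.027 * 93.7
Vout = 845.83 mV

845.83 mV


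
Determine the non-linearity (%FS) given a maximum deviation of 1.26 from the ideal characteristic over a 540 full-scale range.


Linearity error = (max deviation / full scale) * 100%.
Linearity = (1.26 / 540) * 100
Linearity = 0.233 %FS

0.233 %FS


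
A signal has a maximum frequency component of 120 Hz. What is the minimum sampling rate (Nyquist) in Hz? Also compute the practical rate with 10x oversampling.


By Nyquist theorem, fs_min = 2 * fmax.
fs_min = 2 * 120 = 240 Hz
Practical rate = 10 * fs_min = 10 * 240 = 2400 Hz

fs_min = 240 Hz, fs_practical = 2400 Hz


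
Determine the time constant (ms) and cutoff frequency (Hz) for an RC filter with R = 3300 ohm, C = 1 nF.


Time constant: tau = R * C.
tau = 3300 * 1.00e-09 = 3.3e-06 s
tau = 0.0033 ms
Cutoff frequency: fc = 1 / (2*pi*R*C).
fc = 1 / (2*pi*3.3e-06) = 48228.77 Hz

tau = 0.0033 ms, fc = 48228.77 Hz


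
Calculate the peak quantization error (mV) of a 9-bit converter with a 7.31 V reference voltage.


The maximum quantization error is +/- LSB/2.
LSB = Vref / 2^n = 7.31 / 512 = 0.01427734 V
Max error = LSB / 2 = 0.01427734 / 2 = 0.00713867 V
Max error = 7.1387 mV

7.1387 mV


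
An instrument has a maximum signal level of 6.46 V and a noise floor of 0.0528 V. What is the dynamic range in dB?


Dynamic range = 20 * log10(Vmax / Vnoise).
DR = 20 * log10(6.46 / 0.0528)
DR = 20 * log10(122.35)
DR = 41.75 dB

41.75 dB


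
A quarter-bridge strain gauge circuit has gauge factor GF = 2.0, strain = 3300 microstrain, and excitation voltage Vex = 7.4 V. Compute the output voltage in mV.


Quarter bridge output: Vout = (GF * epsilon * Vex) / 4.
Vout = (2.0 * 3300e-6 * 7.4) / 4
Vout = 0.04884 / 4 V
Vout = 0.01221 V = 12.21 mV

12.21 mV


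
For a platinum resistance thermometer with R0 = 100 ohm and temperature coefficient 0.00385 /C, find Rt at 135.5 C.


The RTD equation: Rt = R0 * (1 + alpha * T).
Rt = 100 * (1 + 0.00385 * 135.5)
Rt = 100 * (1 + 0.521675)
Rt = 100 * 1.521675
Rt = 152.168 ohm

152.168 ohm


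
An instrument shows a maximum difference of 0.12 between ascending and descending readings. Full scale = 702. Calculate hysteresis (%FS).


Hysteresis = (max difference / full scale) * 100%.
H = (0.12 / 702) * 100
H = 0.017 %FS

0.017 %FS


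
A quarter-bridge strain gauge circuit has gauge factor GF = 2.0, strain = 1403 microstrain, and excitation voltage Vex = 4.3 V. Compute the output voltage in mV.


Quarter bridge output: Vout = (GF * epsilon * Vex) / 4.
Vout = (2.0 * 1403e-6 * 4.3) / 4
Vout = 0.0120658 / 4 V
Vout = 0.00301645 V = 3.0164 mV

3.0164 mV


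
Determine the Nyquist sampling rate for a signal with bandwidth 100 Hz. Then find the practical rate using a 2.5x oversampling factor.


By Nyquist theorem, fs_min = 2 * fmax.
fs_min = 2 * 100 = 200 Hz
Practical rate = 2.5 * fs_min = 2.5 * 200 = 500 Hz

fs_min = 200 Hz, fs_practical = 500 Hz


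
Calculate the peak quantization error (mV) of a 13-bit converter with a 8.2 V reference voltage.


The maximum quantization error is +/- LSB/2.
LSB = Vref / 2^n = 8.2 / 8192 = 0.00100098 V
Max error = LSB / 2 = 0.00100098 / 2 = 0.00050049 V
Max error = 0.5005 mV

0.5005 mV


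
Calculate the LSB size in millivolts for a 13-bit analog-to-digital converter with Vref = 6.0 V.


The resolution (LSB) of an ADC is Vref / 2^n.
LSB = 6.0 / 2^13
LSB = 6.0 / 8192
LSB = 0.00073242 V = 0.73242188 mV

0.73242188 mV


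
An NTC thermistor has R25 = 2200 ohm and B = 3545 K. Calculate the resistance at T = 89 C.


NTC thermistor equation: Rt = R25 * exp(B * (1/T - 1/T25)).
T in Kelvin: 362.15 K, T25 = 298.15 K
1/T - 1/T25 = 1/362.15 - 1/298.15 = -0.00059273
B * (1/T - 1/T25) = 3545 * -0.00059273 = -2.1012
Rt = 2200 * exp(-2.1012) = 269.1 ohm

269.1 ohm


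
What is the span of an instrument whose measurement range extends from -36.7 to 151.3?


Span = upper range - lower range.
Span = 151.3 - (-36.7)
Span = 188.0

188.0


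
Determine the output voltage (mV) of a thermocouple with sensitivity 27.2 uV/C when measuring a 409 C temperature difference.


The thermocouple output V = sensitivity * dT.
V = 27.2 uV/C * 409 C
V = 11124.8 uV
V = 11.125 mV

11.125 mV


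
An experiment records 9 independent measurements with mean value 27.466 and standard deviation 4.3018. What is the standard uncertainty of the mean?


The standard uncertainty for Type A evaluation is u = s / sqrt(n).
u = 4.3018 / sqrt(9)
u = 4.3018 / 3.0
u = 1.4339

1.4339


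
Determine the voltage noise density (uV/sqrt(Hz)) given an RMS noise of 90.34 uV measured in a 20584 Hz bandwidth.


Noise spectral density = Vrms / sqrt(BW).
NSD = 90.34 / sqrt(20584)
NSD = 90.34 / 143.4713
NSD = 0.6297 uV/sqrt(Hz)

0.6297 uV/sqrt(Hz)


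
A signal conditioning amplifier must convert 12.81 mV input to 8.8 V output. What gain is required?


Gain = Vout / Vin (converting to same units).
G = 8.8 V / 12.81 mV
G = 8800.0 mV / 12.81 mV
G = 686.96

686.96


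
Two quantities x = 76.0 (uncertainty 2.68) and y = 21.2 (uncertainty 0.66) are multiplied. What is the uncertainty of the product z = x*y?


For a product z = x*y, the relative uncertainty is:
uz/z = sqrt((ux/x)^2 + (uy/y)^2)
Relative uncertainties: ux/x = 2.68/76.0 = 0.035263
uy/y = 0.66/21.2 = 0.031132
z = 76.0 * 21.2 = 1611.2
uz = 1611.2 * sqrt(0.035263^2 + 0.031132^2) = 75.79

75.79


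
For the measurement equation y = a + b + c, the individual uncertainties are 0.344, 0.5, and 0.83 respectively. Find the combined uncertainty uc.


For a sum of independent quantities, uc = sqrt(u1^2 + u2^2 + u3^2).
uc = sqrt(0.344^2 + 0.5^2 + 0.83^2)
uc = sqrt(0.118336 + 0.25 + 0.6889)
uc = 1.0282

1.0282


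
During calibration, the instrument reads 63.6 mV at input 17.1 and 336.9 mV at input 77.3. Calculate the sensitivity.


Sensitivity = (y2 - y1) / (x2 - x1).
S = (336.9 - 63.6) / (77.3 - 17.1)
S = 273.3 / 60.2
S = 4.5399 mV/unit

4.5399 mV/unit


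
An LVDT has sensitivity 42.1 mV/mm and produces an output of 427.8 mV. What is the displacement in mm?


Displacement = Vout / sensitivity.
d = 427.8 / 42.1
d = 10.162 mm

10.162 mm


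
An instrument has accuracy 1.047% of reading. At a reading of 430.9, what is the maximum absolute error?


Absolute error = (accuracy% / 100) * reading.
Error = (1.047 / 100) * 430.9
Error = 0.01047 * 430.9
Error = 4.5115

4.5115


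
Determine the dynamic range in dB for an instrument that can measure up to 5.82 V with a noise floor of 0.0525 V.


Dynamic range = 20 * log10(Vmax / Vnoise).
DR = 20 * log10(5.82 / 0.0525)
DR = 20 * log10(110.86)
DR = 40.9 dB

40.9 dB


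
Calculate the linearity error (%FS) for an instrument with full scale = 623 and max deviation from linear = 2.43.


Linearity error = (max deviation / full scale) * 100%.
Linearity = (2.43 / 623) * 100
Linearity = 0.39 %FS

0.39 %FS


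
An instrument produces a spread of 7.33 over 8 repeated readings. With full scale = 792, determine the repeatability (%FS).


Repeatability = (spread / full scale) * 100%.
R = (7.33 / 792) * 100
R = 0.926 %FS

0.926 %FS


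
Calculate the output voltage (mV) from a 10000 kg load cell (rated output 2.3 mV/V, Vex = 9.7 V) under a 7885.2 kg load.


Vout = rated_output * Vex * (load / capacity).
Vout = 2.3 * 9.7 * (7885.2 / 10000)
Vout = 2.3 * 9.7 * 0.78852
Vout = 17.592 mV

17.592 mV


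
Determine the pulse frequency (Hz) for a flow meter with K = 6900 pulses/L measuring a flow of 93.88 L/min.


Frequency = K * Q / 60 (converting L/min to L/s).
f = 6900 * 93.88 / 60
f = 647772.0 / 60
f = 10796.2 Hz

10796.2 Hz


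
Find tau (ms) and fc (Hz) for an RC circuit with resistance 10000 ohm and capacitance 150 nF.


Time constant: tau = R * C.
tau = 10000 * 1.50e-07 = 0.0015 s
tau = 1.5 ms
Cutoff frequency: fc = 1 / (2*pi*R*C).
fc = 1 / (2*pi*0.0015) = 106.1 Hz

tau = 1.5 ms, fc = 106.1 Hz


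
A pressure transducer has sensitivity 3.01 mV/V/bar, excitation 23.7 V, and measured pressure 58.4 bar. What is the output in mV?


Output = sensitivity * Vex * P.
Vout = 3.01 * 23.7 * 58.4
Vout = 71.337 * 58.4
Vout = 4166.08 mV

4166.08 mV


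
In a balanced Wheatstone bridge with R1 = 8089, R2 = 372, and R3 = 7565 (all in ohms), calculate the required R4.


At balance: R1*R4 = R2*R3, so R4 = R2*R3/R1.
R4 = 372 * 7565 / 8089
R4 = 2814180 / 8089
R4 = 347.9 ohm

347.9 ohm


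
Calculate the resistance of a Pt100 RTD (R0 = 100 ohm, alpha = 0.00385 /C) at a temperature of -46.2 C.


The RTD equation: Rt = R0 * (1 + alpha * T).
Rt = 100 * (1 + 0.00385 * -46.2)
Rt = 100 * (1 + -0.17787)
Rt = 100 * 0.82213
Rt = 82.213 ohm

82.213 ohm


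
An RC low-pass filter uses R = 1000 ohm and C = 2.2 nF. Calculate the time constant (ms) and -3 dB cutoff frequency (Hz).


Time constant: tau = R * C.
tau = 1000 * 2.20e-09 = 2.2e-06 s
tau = 0.0022 ms
Cutoff frequency: fc = 1 / (2*pi*R*C).
fc = 1 / (2*pi*2.2e-06) = 72343.16 Hz

tau = 0.0022 ms, fc = 72343.16 Hz


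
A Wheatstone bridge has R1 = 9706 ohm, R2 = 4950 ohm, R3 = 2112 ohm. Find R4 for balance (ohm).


At balance: R1*R4 = R2*R3, so R4 = R2*R3/R1.
R4 = 4950 * 2112 / 9706
R4 = 10454400 / 9706
R4 = 1077.11 ohm

1077.11 ohm


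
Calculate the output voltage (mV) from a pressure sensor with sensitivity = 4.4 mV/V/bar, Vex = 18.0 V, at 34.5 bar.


Output = sensitivity * Vex * P.
Vout = 4.4 * 18.0 * 34.5
Vout = 79.2 * 34.5
Vout = 2732.4 mV

2732.4 mV


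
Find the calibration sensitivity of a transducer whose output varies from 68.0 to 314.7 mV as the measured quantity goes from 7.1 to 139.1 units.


Sensitivity = (y2 - y1) / (x2 - x1).
S = (314.7 - 68.0) / (139.1 - 7.1)
S = 246.7 / 132.0
S = 1.8689 mV/unit

1.8689 mV/unit


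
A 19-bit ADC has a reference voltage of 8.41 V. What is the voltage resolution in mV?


The resolution (LSB) of an ADC is Vref / 2^n.
LSB = 8.41 / 2^19
LSB = 8.41 / 524288
LSB = 1.604e-05 V = 0.0160408 mV

0.0160408 mV


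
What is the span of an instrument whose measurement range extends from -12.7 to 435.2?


Span = upper range - lower range.
Span = 435.2 - (-12.7)
Span = 447.9

447.9


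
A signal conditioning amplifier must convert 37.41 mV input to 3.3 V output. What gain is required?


Gain = Vout / Vin (converting to same units).
G = 3.3 V / 37.41 mV
G = 3300.0 mV / 37.41 mV
G = 88.21

88.21


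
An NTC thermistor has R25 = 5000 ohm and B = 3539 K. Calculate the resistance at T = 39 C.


NTC thermistor equation: Rt = R25 * exp(B * (1/T - 1/T25)).
T in Kelvin: 312.15 K, T25 = 298.15 K
1/T - 1/T25 = 1/312.15 - 1/298.15 = -0.00015043
B * (1/T - 1/T25) = 3539 * -0.00015043 = -0.5324
Rt = 5000 * exp(-0.5324) = 2936.1 ohm

2936.1 ohm


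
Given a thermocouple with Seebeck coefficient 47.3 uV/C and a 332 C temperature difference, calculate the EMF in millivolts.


The thermocouple output V = sensitivity * dT.
V = 47.3 uV/C * 332 C
V = 15703.6 uV
V = 15.704 mV

15.704 mV


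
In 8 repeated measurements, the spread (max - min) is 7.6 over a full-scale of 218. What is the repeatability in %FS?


Repeatability = (spread / full scale) * 100%.
R = (7.6 / 218) * 100
R = 3.486 %FS

3.486 %FS


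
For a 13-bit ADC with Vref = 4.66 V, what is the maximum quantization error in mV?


The maximum quantization error is +/- LSB/2.
LSB = Vref / 2^n = 4.66 / 8192 = 0.00056885 V
Max error = LSB / 2 = 0.00056885 / 2 = 0.00028442 V
Max error = 0.2844 mV

0.2844 mV


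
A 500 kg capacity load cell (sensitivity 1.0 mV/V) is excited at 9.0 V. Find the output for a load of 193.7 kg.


Vout = rated_output * Vex * (load / capacity).
Vout = 1.0 * 9.0 * (193.7 / 500)
Vout = 1.0 * 9.0 * 0.3874
Vout = 3.487 mV

3.487 mV


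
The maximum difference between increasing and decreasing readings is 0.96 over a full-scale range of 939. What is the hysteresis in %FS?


Hysteresis = (max difference / full scale) * 100%.
H = (0.96 / 939) * 100
H = 0.102 %FS

0.102 %FS


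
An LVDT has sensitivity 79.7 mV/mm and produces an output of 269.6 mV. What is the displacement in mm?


Displacement = Vout / sensitivity.
d = 269.6 / 79.7
d = 3.383 mm

3.383 mm


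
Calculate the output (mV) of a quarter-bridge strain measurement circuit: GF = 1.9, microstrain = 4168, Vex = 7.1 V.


Quarter bridge output: Vout = (GF * epsilon * Vex) / 4.
Vout = (1.9 * 4168e-6 * 7.1) / 4
Vout = 0.05622632 / 4 V
Vout = 0.01405658 V = 14.0566 mV

14.0566 mV


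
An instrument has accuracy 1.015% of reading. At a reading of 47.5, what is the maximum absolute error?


Absolute error = (accuracy% / 100) * reading.
Error = (1.015 / 100) * 47.5
Error = 0.01015 * 47.5
Error = 0.4821

0.4821


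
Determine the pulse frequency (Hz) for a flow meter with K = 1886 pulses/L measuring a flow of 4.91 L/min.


Frequency = K * Q / 60 (converting L/min to L/s).
f = 1886 * 4.91 / 60
f = 9260.26 / 60
f = 154.34 Hz

154.34 Hz


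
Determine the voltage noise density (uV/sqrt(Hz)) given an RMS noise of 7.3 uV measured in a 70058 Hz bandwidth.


Noise spectral density = Vrms / sqrt(BW).
NSD = 7.3 / sqrt(70058)
NSD = 7.3 / 264.6847
NSD = 0.0276 uV/sqrt(Hz)

0.0276 uV/sqrt(Hz)


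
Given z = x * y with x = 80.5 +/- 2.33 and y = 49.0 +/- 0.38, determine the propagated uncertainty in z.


For a product z = x*y, the relative uncertainty is:
uz/z = sqrt((ux/x)^2 + (uy/y)^2)
Relative uncertainties: ux/x = 2.33/80.5 = 0.028944
uy/y = 0.38/49.0 = 0.007755
z = 80.5 * 49.0 = 3944.5
uz = 3944.5 * sqrt(0.028944^2 + 0.007755^2) = 118.197

118.197


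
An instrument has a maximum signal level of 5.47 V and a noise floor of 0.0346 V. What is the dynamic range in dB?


Dynamic range = 20 * log10(Vmax / Vnoise).
DR = 20 * log10(5.47 / 0.0346)
DR = 20 * log10(158.09)
DR = 43.98 dB

43.98 dB


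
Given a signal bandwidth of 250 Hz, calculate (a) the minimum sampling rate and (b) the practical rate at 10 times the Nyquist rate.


By Nyquist theorem, fs_min = 2 * fmax.
fs_min = 2 * 250 = 500 Hz
Practical rate = 10 * fs_min = 10 * 500 = 5000 Hz

fs_min = 500 Hz, fs_practical = 5000 Hz


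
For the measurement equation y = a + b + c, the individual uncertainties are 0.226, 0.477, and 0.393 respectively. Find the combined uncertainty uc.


For a sum of independent quantities, uc = sqrt(u1^2 + u2^2 + u3^2).
uc = sqrt(0.226^2 + 0.477^2 + 0.393^2)
uc = sqrt(0.051076 + 0.227529 + 0.154449)
uc = 0.6581

0.6581


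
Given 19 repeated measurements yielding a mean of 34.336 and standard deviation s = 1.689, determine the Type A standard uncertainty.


The standard uncertainty for Type A evaluation is u = s / sqrt(n).
u = 1.689 / sqrt(19)
u = 1.689 / 4.3589
u = 0.3875

0.3875


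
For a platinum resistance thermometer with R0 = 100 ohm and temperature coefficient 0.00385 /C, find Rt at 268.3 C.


The RTD equation: Rt = R0 * (1 + alpha * T).
Rt = 100 * (1 + 0.00385 * 268.3)
Rt = 100 * (1 + 1.032955)
Rt = 100 * 2.032955
Rt = 203.296 ohm

203.296 ohm


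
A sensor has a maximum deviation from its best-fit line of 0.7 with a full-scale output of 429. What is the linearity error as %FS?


Linearity error = (max deviation / full scale) * 100%.
Linearity = (0.7 / 429) * 100
Linearity = 0.163 %FS

0.163 %FS


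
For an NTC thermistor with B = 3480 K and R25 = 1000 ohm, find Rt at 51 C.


NTC thermistor equation: Rt = R25 * exp(B * (1/T - 1/T25)).
T in Kelvin: 324.15 K, T25 = 298.15 K
1/T - 1/T25 = 1/324.15 - 1/298.15 = -0.00026902
B * (1/T - 1/T25) = 3480 * -0.00026902 = -0.9362
Rt = 1000 * exp(-0.9362) = 392.1 ohm

392.1 ohm


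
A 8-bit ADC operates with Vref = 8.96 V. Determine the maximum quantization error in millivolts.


The maximum quantization error is +/- LSB/2.
LSB = Vref / 2^n = 8.96 / 256 = 0.035 V
Max error = LSB / 2 = 0.035 / 2 = 0.0175 V
Max error = 17.5 mV

17.5 mV


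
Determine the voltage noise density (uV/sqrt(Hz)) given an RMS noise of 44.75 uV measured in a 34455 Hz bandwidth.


Noise spectral density = Vrms / sqrt(BW).
NSD = 44.75 / sqrt(34455)
NSD = 44.75 / 185.6206
NSD = 0.2411 uV/sqrt(Hz)

0.2411 uV/sqrt(Hz)


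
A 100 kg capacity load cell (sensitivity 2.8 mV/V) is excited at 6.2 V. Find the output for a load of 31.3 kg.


Vout = rated_output * Vex * (load / capacity).
Vout = 2.8 * 6.2 * (31.3 / 100)
Vout = 2.8 * 6.2 * 0.313
Vout = 5.434 mV

5.434 mV


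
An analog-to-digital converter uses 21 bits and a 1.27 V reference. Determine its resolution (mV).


The resolution (LSB) of an ADC is Vref / 2^n.
LSB = 1.27 / 2^21
LSB = 1.27 / 2097152
LSB = 6.1e-07 V = 0.00060558 mV

0.00060558 mV


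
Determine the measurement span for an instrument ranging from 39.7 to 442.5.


Span = upper range - lower range.
Span = 442.5 - (39.7)
Span = 402.8

402.8


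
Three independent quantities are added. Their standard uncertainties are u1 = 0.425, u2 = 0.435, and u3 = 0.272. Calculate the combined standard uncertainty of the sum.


For a sum of independent quantities, uc = sqrt(u1^2 + u2^2 + u3^2).
uc = sqrt(0.425^2 + 0.435^2 + 0.272^2)
uc = sqrt(0.180625 + 0.189225 + 0.073984)
uc = 0.6662

0.6662


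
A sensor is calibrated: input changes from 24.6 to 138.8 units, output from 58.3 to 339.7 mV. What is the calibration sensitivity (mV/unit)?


Sensitivity = (y2 - y1) / (x2 - x1).
S = (339.7 - 58.3) / (138.8 - 24.6)
S = 281.4 / 114.2
S = 2.4641 mV/unit

2.4641 mV/unit


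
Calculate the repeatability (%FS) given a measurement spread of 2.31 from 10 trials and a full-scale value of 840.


Repeatability = (spread / full scale) * 100%.
R = (2.31 / 840) * 100
R = 0.275 %FS

0.275 %FS


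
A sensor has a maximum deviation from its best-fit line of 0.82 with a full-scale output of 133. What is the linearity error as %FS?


Linearity error = (max deviation / full scale) * 100%.
Linearity = (0.82 / 133) * 100
Linearity = 0.617 %FS

0.617 %FS


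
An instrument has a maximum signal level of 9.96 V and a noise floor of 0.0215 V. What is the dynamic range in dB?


Dynamic range = 20 * log10(Vmax / Vnoise).
DR = 20 * log10(9.96 / 0.0215)
DR = 20 * log10(463.26)
DR = 53.32 dB

53.32 dB


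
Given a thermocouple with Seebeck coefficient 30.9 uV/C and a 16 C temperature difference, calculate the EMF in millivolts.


The thermocouple output V = sensitivity * dT.
V = 30.9 uV/C * 16 C
V = 494.4 uV
V = 0.494 mV

0.494 mV


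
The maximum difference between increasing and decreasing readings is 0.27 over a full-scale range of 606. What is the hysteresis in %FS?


Hysteresis = (max difference / full scale) * 100%.
H = (0.27 / 606) * 100
H = 0.045 %FS

0.045 %FS


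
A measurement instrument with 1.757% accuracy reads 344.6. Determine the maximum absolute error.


Absolute error = (accuracy% / 100) * reading.
Error = (1.757 / 100) * 344.6
Error = 0.01757 * 344.6
Error = 6.0546

6.0546


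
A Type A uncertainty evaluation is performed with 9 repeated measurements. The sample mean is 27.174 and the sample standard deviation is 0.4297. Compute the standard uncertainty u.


The standard uncertainty for Type A evaluation is u = s / sqrt(n).
u = 0.4297 / sqrt(9)
u = 0.4297 / 3.0
u = 0.1432

0.1432


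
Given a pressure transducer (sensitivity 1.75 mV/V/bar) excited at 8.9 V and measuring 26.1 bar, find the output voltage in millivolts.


Output = sensitivity * Vex * P.
Vout = 1.75 * 8.9 * 26.1
Vout = 15.575 * 26.1
Vout = 406.51 mV

406.51 mV


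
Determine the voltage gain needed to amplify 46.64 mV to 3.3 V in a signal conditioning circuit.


Gain = Vout / Vin (converting to same units).
G = 3.3 V / 46.64 mV
G = 3300.0 mV / 46.64 mV
G = 70.75

70.75


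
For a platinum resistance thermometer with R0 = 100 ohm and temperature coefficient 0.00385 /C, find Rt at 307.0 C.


The RTD equation: Rt = R0 * (1 + alpha * T).
Rt = 100 * (1 + 0.00385 * 307.0)
Rt = 100 * (1 + 1.18195)
Rt = 100 * 2.18195
Rt = 218.195 ohm

218.195 ohm


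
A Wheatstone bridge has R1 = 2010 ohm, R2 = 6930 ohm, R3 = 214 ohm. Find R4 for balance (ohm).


At balance: R1*R4 = R2*R3, so R4 = R2*R3/R1.
R4 = 6930 * 214 / 2010
R4 = 1483020 / 2010
R4 = 737.82 ohm

737.82 ohm


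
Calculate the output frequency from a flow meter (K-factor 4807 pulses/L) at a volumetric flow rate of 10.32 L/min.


Frequency = K * Q / 60 (converting L/min to L/s).
f = 4807 * 10.32 / 60
f = 49608.24 / 60
f = 826.8 Hz

826.8 Hz


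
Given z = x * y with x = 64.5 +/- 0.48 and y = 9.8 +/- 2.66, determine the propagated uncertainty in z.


For a product z = x*y, the relative uncertainty is:
uz/z = sqrt((ux/x)^2 + (uy/y)^2)
Relative uncertainties: ux/x = 0.48/64.5 = 0.007442
uy/y = 2.66/9.8 = 0.271429
z = 64.5 * 9.8 = 632.1
uz = 632.1 * sqrt(0.007442^2 + 0.271429^2) = 171.634

171.634


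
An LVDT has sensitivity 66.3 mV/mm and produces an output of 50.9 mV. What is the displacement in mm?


Displacement = Vout / sensitivity.
d = 50.9 / 66.3
d = 0.768 mm

0.768 mm


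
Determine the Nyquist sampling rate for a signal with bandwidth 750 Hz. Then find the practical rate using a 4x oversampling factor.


By Nyquist theorem, fs_min = 2 * fmax.
fs_min = 2 * 750 = 1500 Hz
Practical rate = 4 * fs_min = 4 * 1500 = 6000 Hz

fs_min = 1500 Hz, fs_practical = 6000 Hz


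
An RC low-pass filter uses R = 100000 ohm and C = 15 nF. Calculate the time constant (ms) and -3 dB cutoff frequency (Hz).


Time constant: tau = R * C.
tau = 100000 * 1.50e-08 = 0.0015 s
tau = 1.5 ms
Cutoff frequency: fc = 1 / (2*pi*R*C).
fc = 1 / (2*pi*0.0015) = 106.1 Hz

tau = 1.5 ms, fc = 106.1 Hz


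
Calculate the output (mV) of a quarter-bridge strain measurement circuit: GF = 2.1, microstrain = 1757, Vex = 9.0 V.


Quarter bridge output: Vout = (GF * epsilon * Vex) / 4.
Vout = (2.1 * 1757e-6 * 9.0) / 4
Vout = 0.0332073 / 4 V
Vout = 0.00830183 V = 8.3018 mV

8.3018 mV


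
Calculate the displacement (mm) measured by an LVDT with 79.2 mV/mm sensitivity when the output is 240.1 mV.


Displacement = Vout / sensitivity.
d = 240.1 / 79.2
d = 3.032 mm

3.032 mm


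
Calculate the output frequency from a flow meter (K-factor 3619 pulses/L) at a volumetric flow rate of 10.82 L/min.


Frequency = K * Q / 60 (converting L/min to L/s).
f = 3619 * 10.82 / 60
f = 39157.58 / 60
f = 652.63 Hz

652.63 Hz


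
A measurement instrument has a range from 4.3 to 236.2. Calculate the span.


Span = upper range - lower range.
Span = 236.2 - (4.3)
Span = 231.9

231.9


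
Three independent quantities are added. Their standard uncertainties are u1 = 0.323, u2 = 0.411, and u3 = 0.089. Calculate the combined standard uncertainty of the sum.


For a sum of independent quantities, uc = sqrt(u1^2 + u2^2 + u3^2).
uc = sqrt(0.323^2 + 0.411^2 + 0.089^2)
uc = sqrt(0.104329 + 0.168921 + 0.007921)
uc = 0.5303

0.5303


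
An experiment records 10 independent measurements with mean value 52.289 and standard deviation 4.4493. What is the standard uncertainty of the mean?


The standard uncertainty for Type A evaluation is u = s / sqrt(n).
u = 4.4493 / sqrt(10)
u = 4.4493 / 3.1623
u = 1.407

1.407


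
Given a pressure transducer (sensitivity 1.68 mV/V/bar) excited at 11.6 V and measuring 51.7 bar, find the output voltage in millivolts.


Output = sensitivity * Vex * P.
Vout = 1.68 * 11.6 * 51.7
Vout = 19.488 * 51.7
Vout = 1007.53 mV

1007.53 mV


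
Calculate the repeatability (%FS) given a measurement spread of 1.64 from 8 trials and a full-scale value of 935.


Repeatability = (spread / full scale) * 100%.
R = (1.64 / 935) * 100
R = 0.175 %FS

0.175 %FS


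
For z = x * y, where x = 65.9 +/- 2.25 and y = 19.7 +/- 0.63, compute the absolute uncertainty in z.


For a product z = x*y, the relative uncertainty is:
uz/z = sqrt((ux/x)^2 + (uy/y)^2)
Relative uncertainties: ux/x = 2.25/65.9 = 0.034143
uy/y = 0.63/19.7 = 0.03198
z = 65.9 * 19.7 = 1298.2
uz = 1298.2 * sqrt(0.034143^2 + 0.03198^2) = 60.732

60.732


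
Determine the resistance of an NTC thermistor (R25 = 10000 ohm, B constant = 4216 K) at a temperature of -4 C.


NTC thermistor equation: Rt = R25 * exp(B * (1/T - 1/T25)).
T in Kelvin: 269.15 K, T25 = 298.15 K
1/T - 1/T25 = 1/269.15 - 1/298.15 = 0.00036138
B * (1/T - 1/T25) = 4216 * 0.00036138 = 1.5236
Rt = 10000 * exp(1.5236) = 45886.9 ohm

45886.9 ohm


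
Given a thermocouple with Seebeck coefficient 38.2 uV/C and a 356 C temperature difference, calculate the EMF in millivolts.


The thermocouple output V = sensitivity * dT.
V = 38.2 uV/C * 356 C
V = 13599.2 uV
V = 13.599 mV

13.599 mV


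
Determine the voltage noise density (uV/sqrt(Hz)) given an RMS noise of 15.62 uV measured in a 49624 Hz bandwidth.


Noise spectral density = Vrms / sqrt(BW).
NSD = 15.62 / sqrt(49624)
NSD = 15.62 / 222.7644
NSD = 0.0701 uV/sqrt(Hz)

0.0701 uV/sqrt(Hz)


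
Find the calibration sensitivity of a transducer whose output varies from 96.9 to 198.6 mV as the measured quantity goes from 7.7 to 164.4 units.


Sensitivity = (y2 - y1) / (x2 - x1).
S = (198.6 - 96.9) / (164.4 - 7.7)
S = 101.7 / 156.7
S = 0.649 mV/unit

0.649 mV/unit


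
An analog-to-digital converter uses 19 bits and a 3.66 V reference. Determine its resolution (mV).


The resolution (LSB) of an ADC is Vref / 2^n.
LSB = 3.66 / 2^19
LSB = 3.66 / 524288
LSB = 6.98e-06 V = 0.0069809 mV

0.0069809 mV


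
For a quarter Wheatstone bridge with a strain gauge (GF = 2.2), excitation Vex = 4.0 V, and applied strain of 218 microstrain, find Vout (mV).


Quarter bridge output: Vout = (GF * epsilon * Vex) / 4.
Vout = (2.2 * 218e-6 * 4.0) / 4
Vout = 0.0019184 / 4 V
Vout = 0.0004796 V = 0.4796 mV

0.4796 mV


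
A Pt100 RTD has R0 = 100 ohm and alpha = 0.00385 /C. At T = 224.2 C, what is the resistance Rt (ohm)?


The RTD equation: Rt = R0 * (1 + alpha * T).
Rt = 100 * (1 + 0.00385 * 224.2)
Rt = 100 * (1 + 0.86317)
Rt = 100 * 1.86317
Rt = 186.317 ohm

186.317 ohm


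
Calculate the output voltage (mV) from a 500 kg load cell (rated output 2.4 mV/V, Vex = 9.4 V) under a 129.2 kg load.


Vout = rated_output * Vex * (load / capacity).
Vout = 2.4 * 9.4 * (129.2 / 500)
Vout = 2.4 * 9.4 * 0.2584
Vout = 5.83 mV

5.83 mV


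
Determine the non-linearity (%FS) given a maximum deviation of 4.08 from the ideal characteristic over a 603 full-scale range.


Linearity error = (max deviation / full scale) * 100%.
Linearity = (4.08 / 603) * 100
Linearity = 0.677 %FS

0.677 %FS


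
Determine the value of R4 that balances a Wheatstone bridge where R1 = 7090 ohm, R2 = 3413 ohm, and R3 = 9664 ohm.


At balance: R1*R4 = R2*R3, so R4 = R2*R3/R1.
R4 = 3413 * 9664 / 7090
R4 = 32983232 / 7090
R4 = 4652.08 ohm

4652.08 ohm


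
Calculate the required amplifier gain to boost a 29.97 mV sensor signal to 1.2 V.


Gain = Vout / Vin (converting to same units).
G = 1.2 V / 29.97 mV
G = 1200.0 mV / 29.97 mV
G = 40.04

40.04


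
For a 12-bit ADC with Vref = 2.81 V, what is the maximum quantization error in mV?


The maximum quantization error is +/- LSB/2.
LSB = Vref / 2^n = 2.81 / 4096 = 0.00068604 V
Max error = LSB / 2 = 0.00068604 / 2 = 0.00034302 V
Max error = 0.343 mV

0.343 mV


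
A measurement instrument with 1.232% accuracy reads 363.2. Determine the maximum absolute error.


Absolute error = (accuracy% / 100) * reading.
Error = (1.232 / 100) * 363.2
Error = 0.01232 * 363.2
Error = 4.4746

4.4746


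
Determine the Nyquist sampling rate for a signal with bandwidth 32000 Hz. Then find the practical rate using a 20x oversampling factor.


By Nyquist theorem, fs_min = 2 * fmax.
fs_min = 2 * 32000 = 64000 Hz
Practical rate = 20 * fs_min = 20 * 64000 = 1280000 Hz

fs_min = 64000 Hz, fs_practical = 1280000 Hz


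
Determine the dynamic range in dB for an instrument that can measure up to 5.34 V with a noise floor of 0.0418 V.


Dynamic range = 20 * log10(Vmax / Vnoise).
DR = 20 * log10(5.34 / 0.0418)
DR = 20 * log10(127.75)
DR = 42.13 dB

42.13 dB


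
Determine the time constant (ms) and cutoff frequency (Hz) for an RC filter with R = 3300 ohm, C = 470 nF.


Time constant: tau = R * C.
tau = 3300 * 4.70e-07 = 0.001551 s
tau = 1.551 ms
Cutoff frequency: fc = 1 / (2*pi*R*C).
fc = 1 / (2*pi*0.001551) = 102.61 Hz

tau = 1.551 ms, fc = 102.61 Hz


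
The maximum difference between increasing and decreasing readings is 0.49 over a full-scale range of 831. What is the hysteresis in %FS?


Hysteresis = (max difference / full scale) * 100%.
H = (0.49 / 831) * 100
H = 0.059 %FS

0.059 %FS


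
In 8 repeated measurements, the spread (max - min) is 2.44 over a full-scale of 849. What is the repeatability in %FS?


Repeatability = (spread / full scale) * 100%.
R = (2.44 / 849) * 100
R = 0.287 %FS

0.287 %FS


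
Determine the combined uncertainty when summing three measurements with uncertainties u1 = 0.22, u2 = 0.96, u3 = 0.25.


For a sum of independent quantities, uc = sqrt(u1^2 + u2^2 + u3^2).
uc = sqrt(0.22^2 + 0.96^2 + 0.25^2)
uc = sqrt(0.0484 + 0.9216 + 0.0625)
uc = 1.0161

1.0161


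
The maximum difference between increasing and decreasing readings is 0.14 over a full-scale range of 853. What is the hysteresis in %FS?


Hysteresis = (max difference / full scale) * 100%.
H = (0.14 / 853) * 100
H = 0.016 %FS

0.016 %FS


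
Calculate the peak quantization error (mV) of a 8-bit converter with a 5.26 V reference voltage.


The maximum quantization error is +/- LSB/2.
LSB = Vref / 2^n = 5.26 / 256 = 0.02054687 V
Max error = LSB / 2 = 0.02054687 / 2 = 0.01027344 V
Max error = 10.2734 mV

10.2734 mV


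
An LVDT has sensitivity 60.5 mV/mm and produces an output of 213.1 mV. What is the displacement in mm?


Displacement = Vout / sensitivity.
d = 213.1 / 60.5
d = 3.522 mm

3.522 mm


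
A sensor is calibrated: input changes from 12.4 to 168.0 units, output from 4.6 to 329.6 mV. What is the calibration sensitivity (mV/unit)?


Sensitivity = (y2 - y1) / (x2 - x1).
S = (329.6 - 4.6) / (168.0 - 12.4)
S = 325.0 / 155.6
S = 2.0887 mV/unit

2.0887 mV/unit


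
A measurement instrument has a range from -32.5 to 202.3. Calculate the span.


Span = upper range - lower range.
Span = 202.3 - (-32.5)
Span = 234.8

234.8


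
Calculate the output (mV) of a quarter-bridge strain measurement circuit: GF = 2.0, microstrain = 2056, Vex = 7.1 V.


Quarter bridge output: Vout = (GF * epsilon * Vex) / 4.
Vout = (2.0 * 2056e-6 * 7.1) / 4
Vout = 0.0291952 / 4 V
Vout = 0.0072988 V = 7.2988 mV

7.2988 mV


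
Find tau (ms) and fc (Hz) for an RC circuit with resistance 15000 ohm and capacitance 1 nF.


Time constant: tau = R * C.
tau = 15000 * 1.00e-09 = 1.5e-05 s
tau = 0.015 ms
Cutoff frequency: fc = 1 / (2*pi*R*C).
fc = 1 / (2*pi*1.5e-05) = 10610.33 Hz

tau = 0.015 ms, fc = 10610.33 Hz


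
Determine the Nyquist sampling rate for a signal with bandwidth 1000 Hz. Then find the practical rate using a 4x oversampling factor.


By Nyquist theorem, fs_min = 2 * fmax.
fs_min = 2 * 1000 = 2000 Hz
Practical rate = 4 * fs_min = 4 * 2000 = 8000 Hz

fs_min = 2000 Hz, fs_practical = 8000 Hz


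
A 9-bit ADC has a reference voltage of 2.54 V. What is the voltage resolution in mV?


The resolution (LSB) of an ADC is Vref / 2^n.
LSB = 2.54 / 2^9
LSB = 2.54 / 512
LSB = 0.00496094 V = 4.9609375 mV

4.9609375 mV


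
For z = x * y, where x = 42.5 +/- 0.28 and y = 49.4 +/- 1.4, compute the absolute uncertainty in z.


For a product z = x*y, the relative uncertainty is:
uz/z = sqrt((ux/x)^2 + (uy/y)^2)
Relative uncertainties: ux/x = 0.28/42.5 = 0.006588
uy/y = 1.4/49.4 = 0.02834
z = 42.5 * 49.4 = 2099.5
uz = 2099.5 * sqrt(0.006588^2 + 0.02834^2) = 61.087

61.087


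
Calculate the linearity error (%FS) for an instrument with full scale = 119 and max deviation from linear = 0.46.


Linearity error = (max deviation / full scale) * 100%.
Linearity = (0.46 / 119) * 100
Linearity = 0.387 %FS

0.387 %FS


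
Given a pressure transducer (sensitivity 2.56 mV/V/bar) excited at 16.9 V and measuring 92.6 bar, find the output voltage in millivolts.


Output = sensitivity * Vex * P.
Vout = 2.56 * 16.9 * 92.6
Vout = 43.264 * 92.6
Vout = 4006.25 mV

4006.25 mV


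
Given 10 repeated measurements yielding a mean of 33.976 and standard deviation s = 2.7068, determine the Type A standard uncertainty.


The standard uncertainty for Type A evaluation is u = s / sqrt(n).
u = 2.7068 / sqrt(10)
u = 2.7068 / 3.1623
u = 0.856

0.856


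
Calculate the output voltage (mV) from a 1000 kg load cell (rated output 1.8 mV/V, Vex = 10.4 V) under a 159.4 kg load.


Vout = rated_output * Vex * (load / capacity).
Vout = 1.8 * 10.4 * (159.4 / 1000)
Vout = 1.8 * 10.4 * 0.1594
Vout = 2.984 mV

2.984 mV


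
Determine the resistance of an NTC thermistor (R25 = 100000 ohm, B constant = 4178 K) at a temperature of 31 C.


NTC thermistor equation: Rt = R25 * exp(B * (1/T - 1/T25)).
T in Kelvin: 304.15 K, T25 = 298.15 K
1/T - 1/T25 = 1/304.15 - 1/298.15 = -6.617e-05
B * (1/T - 1/T25) = 4178 * -6.617e-05 = -0.2764
Rt = 100000 * exp(-0.2764) = 75848.1 ohm

75848.1 ohm


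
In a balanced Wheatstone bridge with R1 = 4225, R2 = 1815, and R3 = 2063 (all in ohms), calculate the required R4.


At balance: R1*R4 = R2*R3, so R4 = R2*R3/R1.
R4 = 1815 * 2063 / 4225
R4 = 3744345 / 4225
R4 = 886.24 ohm

886.24 ohm


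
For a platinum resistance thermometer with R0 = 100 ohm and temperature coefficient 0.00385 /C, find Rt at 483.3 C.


The RTD equation: Rt = R0 * (1 + alpha * T).
Rt = 100 * (1 + 0.00385 * 483.3)
Rt = 100 * (1 + 1.860705)
Rt = 100 * 2.860705
Rt = 286.071 ohm

286.071 ohm


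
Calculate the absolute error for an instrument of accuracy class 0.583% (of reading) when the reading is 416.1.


Absolute error = (accuracy% / 100) * reading.
Error = (0.583 / 100) * 416.1
Error = 0.00583 * 416.1
Error = 2.4259

2.4259


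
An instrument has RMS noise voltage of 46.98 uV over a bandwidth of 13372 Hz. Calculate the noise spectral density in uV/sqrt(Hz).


Noise spectral density = Vrms / sqrt(BW).
NSD = 46.98 / sqrt(13372)
NSD = 46.98 / 115.6374
NSD = 0.4063 uV/sqrt(Hz)

0.4063 uV/sqrt(Hz)


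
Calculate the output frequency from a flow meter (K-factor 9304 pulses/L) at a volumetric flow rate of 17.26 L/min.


Frequency = K * Q / 60 (converting L/min to L/s).
f = 9304 * 17.26 / 60
f = 160587.04 / 60
f = 2676.45 Hz

2676.45 Hz


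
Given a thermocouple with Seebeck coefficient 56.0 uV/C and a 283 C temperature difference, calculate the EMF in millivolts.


The thermocouple output V = sensitivity * dT.
V = 56.0 uV/C * 283 C
V = 15848.0 uV
V = 15.848 mV

15.848 mV


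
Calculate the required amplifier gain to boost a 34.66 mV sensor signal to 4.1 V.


Gain = Vout / Vin (converting to same units).
G = 4.1 V / 34.66 mV
G = 4100.0 mV / 34.66 mV
G = 118.29

118.29


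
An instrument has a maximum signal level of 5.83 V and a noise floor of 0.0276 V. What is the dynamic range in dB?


Dynamic range = 20 * log10(Vmax / Vnoise).
DR = 20 * log10(5.83 / 0.0276)
DR = 20 * log10(211.23)
DR = 46.5 dB

46.5 dB


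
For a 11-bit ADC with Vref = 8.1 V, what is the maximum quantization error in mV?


The maximum quantization error is +/- LSB/2.
LSB = Vref / 2^n = 8.1 / 2048 = 0.00395508 V
Max error = LSB / 2 = 0.00395508 / 2 = 0.00197754 V
Max error = 1.9775 mV

1.9775 mV


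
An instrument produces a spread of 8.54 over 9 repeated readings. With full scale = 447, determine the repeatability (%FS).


Repeatability = (spread / full scale) * 100%.
R = (8.54 / 447) * 100
R = 1.911 %FS

1.911 %FS
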